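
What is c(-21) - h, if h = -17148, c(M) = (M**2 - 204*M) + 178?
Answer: 22051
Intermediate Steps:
c(M) = 178 + M**2 - 204*M
c(-21) - h = (178 + (-21)**2 - 204*(-21)) - 1*(-17148) = (178 + 441 + 4284) + 17148 = 4903 + 17148 = 22051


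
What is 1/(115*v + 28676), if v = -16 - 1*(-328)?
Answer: 1/64556 ≈ 1.5490e-5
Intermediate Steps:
v = 312 (v = -16 + 328 = 312)
1/(115*v + 28676) = 1/(115*312 + 28676) = 1/(35880 + 28676) = 1/64556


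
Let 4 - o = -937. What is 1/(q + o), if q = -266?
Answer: 1/675 ≈ 0.0014815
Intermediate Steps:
o = 941 (o = 4 - 1*(-937) = 4 + 937 = 941)
1/(q + o) = 1/(-266 + 941) = 1/675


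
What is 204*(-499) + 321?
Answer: -101475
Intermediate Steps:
204*(-499) + 321 = -101796 + 321 = -101475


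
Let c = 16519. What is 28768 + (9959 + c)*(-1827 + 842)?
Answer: -26052062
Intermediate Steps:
28768 + (9959 + c)*(-1827 + 842) = 28768 + (9959 + 16519)*(-1827 + 842) = 28768 + 26478*(-985) = 28768 - 26080830 = -26052062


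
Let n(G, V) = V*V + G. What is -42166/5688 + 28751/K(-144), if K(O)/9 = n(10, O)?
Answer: -23794589/3277868 ≈ -7.2592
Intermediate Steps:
n(G, V) = G + V² (n(G, V) = V² + G = G + V²)
K(O) = 90 + 9*O² (K(O) = 9*(10 + O²) = 90 + 9*O²)
-42166/5688 + 28751/K(-144) = -42166/5688 + 28751/(90 + 9*(-144)²) = -42166*1/5688 + 28751/(90 + 9*20736) = -21083/2844 + 28751/(90 + 186624) = -21083/2844 + 28751/186714 = -23794589/3277868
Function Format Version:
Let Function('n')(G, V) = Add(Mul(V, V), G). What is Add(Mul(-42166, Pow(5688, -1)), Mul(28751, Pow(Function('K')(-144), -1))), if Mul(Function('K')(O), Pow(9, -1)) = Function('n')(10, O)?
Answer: Rational(-23794589, 3277868) ≈ -7.2592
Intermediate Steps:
Function('n')(G, V) = Add(G, Pow(V, 2)) (Function('n')(G, V) = Add(Pow(V, 2), G) = Add(G, Pow(V, 2)))
Function('K')(O) = Add(90, Mul(9, Pow(O, 2))) (Function('K')(O) = Mul(9, Add(10, Pow(O, 2))) = Add(90, Mul(9, Pow(O, 2))))
Add(Mul(-42166, Pow(5688, -1)), Mul(28751, Pow(Function('K')(-144), -1))) = Add(Mul(-42166, Pow(5688, -1)), Mul(28751, Pow(Add(90, Mul(9, Pow(-144, 2))), -1))) = Add(Mul(-42166, Rational(1, 5688)), Mul(28751, Pow(Add(90, Mul(9, 20736)), -1))) = Add(Rational(-21083, 2844), Mul(28751, Pow(Add(90, 186624), -1))) = Add(Rational(-21083, 2844), Mul(28751, Pow(186714, -1))) = Add(Rational(-21083, 2844), Mul(28751, Rational(1, 186714))) = Add(Rational(-21083, 2844), Rational(28751, 186714)) = Rational(-23794589, 3277868)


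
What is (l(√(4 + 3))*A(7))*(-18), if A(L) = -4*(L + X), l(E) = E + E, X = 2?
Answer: 1296*√7 ≈ 3428.9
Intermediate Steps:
l(E) = 2*E
A(L) = -8 - 4*L (A(L) = -4*(L + 2) = -4*(2 + L) = -8 - 4*L)
(l(√(4 + 3))*A(7))*(-18) = ((2*√(4 + 3))*(-8 - 4*7))*(-18) = ((2*√7)*(-8 - 28))*(-18) = ((2*√7)*(-36))*(-18) = -72*√7*(-18) = 1296*√7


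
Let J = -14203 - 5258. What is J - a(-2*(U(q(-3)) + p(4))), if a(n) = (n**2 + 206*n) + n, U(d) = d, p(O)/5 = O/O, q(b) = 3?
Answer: -16405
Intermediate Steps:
J = -19461
p(O) = 5 (p(O) = 5*(O/O) = 5*1 = 5)
a(n) = n**2 + 207*n
J - a(-2*(U(q(-3)) + p(4))) = -19461 - (-2*(3 + 5))*(207 - 2*(3 + 5)) = -19461 - (-2*8)*(207 - 2*8) = -19461 - (-16)*(207 - 16) = -19461 - (-16)*191 = -19461 - 1*(-3056) = -19461 + 3056 = -16405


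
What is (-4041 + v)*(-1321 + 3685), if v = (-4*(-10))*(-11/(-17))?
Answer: -161359548/17 ≈ -9.4917e+6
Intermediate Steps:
v = 440/17 (v = 40*(-11*(-1/17)) = 40*(11/17) = 440/17 ≈ 25.882)
(-4041 + v)*(-1321 + 3685) = (-4041 + 440/17)*(-1321 + 3685) = -68257/17*2364 = -161359548/17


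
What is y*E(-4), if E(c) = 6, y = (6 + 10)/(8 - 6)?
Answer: 48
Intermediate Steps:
y = 8 (y = 16/2 = 16*(½) = 8)
y*E(-4) = 8*6 = 48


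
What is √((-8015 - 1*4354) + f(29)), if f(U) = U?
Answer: 2*I*√3085 ≈ 111.09*I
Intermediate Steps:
√((-8015 - 1*4354) + f(29)) = √((-8015 - 1*4354) + 29) = √((-8015 - 4354) + 29) = √(-12369 + 29) = √(-12340) = 2*I*√3085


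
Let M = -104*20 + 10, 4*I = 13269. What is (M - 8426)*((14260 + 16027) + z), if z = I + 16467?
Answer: -525547840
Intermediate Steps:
I = 13269/4 (I = (¼)*13269 = 13269/4 ≈ 3317.3)
z = 79137/4 (z = 13269/4 + 16467 = 79137/4 ≈ 19784.)
M = -2070 (M = -2080 + 10 = -2070)
(M - 8426)*((14260 + 16027) + z) = (-2070 - 8426)*((14260 + 16027) + 79137/4) = -10496*(30287 + 79137/4) = -10496*200285/4 = -525547840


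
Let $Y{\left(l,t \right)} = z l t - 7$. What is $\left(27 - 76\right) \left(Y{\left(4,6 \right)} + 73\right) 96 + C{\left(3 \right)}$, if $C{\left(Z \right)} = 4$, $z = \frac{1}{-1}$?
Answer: $-197564$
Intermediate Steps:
$z = -1$
$Y{\left(l,t \right)} = -7 - l t$ ($Y{\left(l,t \right)} = - l t - 7 = -7 - l t$)
$\left(27 - 76\right) \left(Y{\left(4,6 \right)} + 73\right) 96 + C{\left(3 \right)} = \left(27 - 76\right) \left(\left(-7 - 4 \cdot 6\right) + 73\right) 96 + 4 = - 49 \left(\left(-7 - 24\right) + 73\right) 96 + 4 = - 49 \left(-31 + 73\right) 96 + 4 = \left(-49\right) 42 \cdot 96 + 4 = \left(-2058\right) 96 + 4 = -197568 + 4 = -197564$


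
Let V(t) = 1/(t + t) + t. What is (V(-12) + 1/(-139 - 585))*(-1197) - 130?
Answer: 20685445/1448 ≈ 14286.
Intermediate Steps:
V(t) = t + 1/(2*t) (V(t) = 1/(2*t) + t = t + 1/(2*t))
(V(-12) + 1/(-139 - 585))*(-1197) - 130 = ((-12 + (½)/(-12)) + 1/(-139 - 585))*(-1197) - 130 = ((-12 + (½)*(-1/12)) + 1/(-724))*(-1197) - 130 = ((-12 - 1/24) - 1/724)*(-1197) - 130 = (-289/24 - 1/724)*(-1197) - 130 = -52315/4344*(-1197) - 130 = 20873685/1448 - 130 = 20685445/1448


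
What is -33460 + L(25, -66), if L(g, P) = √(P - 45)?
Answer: -33460 + I*√111 ≈ -33460.0 + 10.536*I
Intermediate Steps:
L(g, P) = √(-45 + P)
-33460 + L(25, -66) = -33460 + √(-45 - 66) = -33460 + √(-111) = -33460 + I*√111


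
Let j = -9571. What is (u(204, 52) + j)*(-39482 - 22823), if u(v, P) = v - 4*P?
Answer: 596570375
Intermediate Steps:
(u(204, 52) + j)*(-39482 - 22823) = ((204 - 4*52) - 9571)*(-39482 - 22823) = ((204 - 208) - 9571)*(-62305) = (-4 - 9571)*(-62305) = -9575*(-62305) = 596570375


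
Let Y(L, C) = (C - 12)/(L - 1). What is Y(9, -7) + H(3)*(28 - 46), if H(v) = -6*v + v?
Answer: 2141/8 ≈ 267.63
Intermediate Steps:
H(v) = -5*v
Y(L, C) = (-12 + C)/(-1 + L)
Y(9, -7) + H(3)*(28 - 46) = (-12 - 7)/(-1 + 9) + (-5*3)*(28 - 46) = -19/8 - 15*(-18) = (⅛)*(-19) + 270 = -19/8 + 270 = 2141/8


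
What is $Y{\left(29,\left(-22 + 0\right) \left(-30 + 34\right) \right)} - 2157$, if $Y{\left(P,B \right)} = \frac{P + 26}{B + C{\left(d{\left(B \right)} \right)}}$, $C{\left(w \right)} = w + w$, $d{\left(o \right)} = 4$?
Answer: $- \frac{34523}{16} \approx -2157.7$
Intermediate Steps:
$C{\left(w \right)} = 2 w$
$Y{\left(P,B \right)} = \frac{26 + P}{8 + B}$ ($Y{\left(P,B \right)} = \frac{P + 26}{B + 2 \cdot 4} = \frac{26 + P}{B + 8} = \frac{26 + P}{8 + B}$)
$Y{\left(29,\left(-22 + 0\right) \left(-30 + 34\right) \right)} - 2157 = \frac{26 + 29}{8 + \left(-22 + 0\right) \left(-30 + 34\right)} - 2157 = \frac{1}{8 - 88} \cdot 55 - 2157 = \frac{1}{-80} \cdot 55 - 2157 = \left(- \frac{1}{80}\right) 55 - 2157 = - \frac{11}{16} - 2157 = - \frac{34523}{16}$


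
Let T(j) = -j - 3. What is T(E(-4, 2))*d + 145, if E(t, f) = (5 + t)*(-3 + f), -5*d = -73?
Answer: 579/5 ≈ 115.80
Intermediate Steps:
d = 73/5 (d = -⅕*(-73) = 73/5 ≈ 14.600)
E(t, f) = (-3 + f)*(5 + t)
T(j) = -3 - j
T(E(-4, 2))*d + 145 = (-3 - (-15 - 3*(-4) + 5*2 + 2*(-4)))*(73/5) + 145 = (-3 - (-15 + 12 + 10 - 8))*(73/5) + 145 = (-3 - 1*(-1))*(73/5) + 145 = (-3 + 1)*(73/5) + 145 = -2*73/5 + 145 = -146/5 + 145 = 579/5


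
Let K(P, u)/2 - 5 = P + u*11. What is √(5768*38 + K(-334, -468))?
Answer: √208230 ≈ 456.32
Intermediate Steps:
K(P, u) = 10 + 2*P + 22*u (K(P, u) = 10 + 2*(P + u*11) = 10 + 2*(P + 11*u) = 10 + (2*P + 22*u) = 10 + 2*P + 22*u)
√(5768*38 + K(-334, -468)) = √(5768*38 + (10 + 2*(-334) + 22*(-468))) = √(219184 + (10 - 668 - 10296)) = √(219184 - 10954) = √208230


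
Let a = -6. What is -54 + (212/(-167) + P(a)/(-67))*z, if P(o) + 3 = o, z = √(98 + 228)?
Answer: -54 - 12701*√326/11189 ≈ -74.495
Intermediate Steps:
z = √326 ≈ 18.055
P(o) = -3 + o
-54 + (212/(-167) + P(a)/(-67))*z = -54 + (212/(-167) + (-3 - 6)/(-67))*√326 = -54 + (212*(-1/167) - 9*(-1/67))*√326 = -54 + (-212/167 + 9/67)*√326 = -54 - 12701*√326/11189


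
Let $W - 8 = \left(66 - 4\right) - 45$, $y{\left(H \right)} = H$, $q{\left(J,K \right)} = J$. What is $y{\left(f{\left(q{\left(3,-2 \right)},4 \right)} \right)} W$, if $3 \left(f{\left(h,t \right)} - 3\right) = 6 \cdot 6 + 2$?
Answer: $\frac{1175}{3} \approx 391.67$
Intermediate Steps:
$f{\left(h,t \right)} = \frac{47}{3}$ ($f{\left(h,t \right)} = 3 + \frac{6 \cdot 6 + 2}{3} = 3 + \frac{36 + 2}{3} = 3 + \frac{1}{3} \cdot 38 = 3 + \frac{38}{3} = \frac{47}{3}$)
$W = 25$ ($W = 8 + \left(\left(66 - 4\right) - 45\right) = 8 + \left(62 - 45\right) = 8 + 17 = 25$)
$y{\left(f{\left(q{\left(3,-2 \right)},4 \right)} \right)} W = \frac{47}{3} \cdot 25 = \frac{1175}{3}$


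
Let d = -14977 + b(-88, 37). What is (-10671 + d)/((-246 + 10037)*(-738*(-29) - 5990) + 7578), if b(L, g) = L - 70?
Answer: -1173/6859385 ≈ -0.00017101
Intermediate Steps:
b(L, g) = -70 + L
d = -15135 (d = -14977 + (-70 - 88) = -14977 - 158 = -15135)
(-10671 + d)/((-246 + 10037)*(-738*(-29) - 5990) + 7578) = (-10671 - 15135)/((-246 + 10037)*(-738*(-29) - 5990) + 7578) = -25806/(9791*(21402 - 5990) + 7578) = -25806/(9791*15412 + 7578) = -25806/(150898892 + 7578) = -25806/150906470 = -25806*1/150906470 = -1173/6859385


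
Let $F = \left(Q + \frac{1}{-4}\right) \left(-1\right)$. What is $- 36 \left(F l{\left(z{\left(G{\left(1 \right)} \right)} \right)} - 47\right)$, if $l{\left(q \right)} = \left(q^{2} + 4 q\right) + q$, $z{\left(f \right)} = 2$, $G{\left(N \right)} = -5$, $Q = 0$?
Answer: $1566$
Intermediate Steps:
$F = \frac{1}{4}$ ($F = \left(0 + \frac{1}{-4}\right) \left(-1\right) = \left(0 - \frac{1}{4}\right) \left(-1\right) = \left(- \frac{1}{4}\right) \left(-1\right) = \frac{1}{4} \approx 0.25$)
$l{\left(q \right)} = q^{2} + 5 q$
$- 36 \left(F l{\left(z{\left(G{\left(1 \right)} \right)} \right)} - 47\right) = - 36 \left(\frac{2 \left(5 + 2\right)}{4} - 47\right) = - 36 \left(\frac{2 \cdot 7}{4} - 47\right) = - 36 \left(\frac{1}{4} \cdot 14 - 47\right) = - 36 \left(\frac{7}{2} - 47\right) = \left(-36\right) \left(- \frac{87}{2}\right) = 1566$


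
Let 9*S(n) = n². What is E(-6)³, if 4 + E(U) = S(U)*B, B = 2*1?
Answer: 64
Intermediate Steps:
S(n) = n²/9
B = 2
E(U) = -4 + 2*U²/9 (E(U) = -4 + (U²/9)*2 = -4 + 2*U²/9)
E(-6)³ = (-4 + (2/9)*(-6)²)³ = (-4 + (2/9)*36)³ = (-4 + 8)³ = 4³ = 64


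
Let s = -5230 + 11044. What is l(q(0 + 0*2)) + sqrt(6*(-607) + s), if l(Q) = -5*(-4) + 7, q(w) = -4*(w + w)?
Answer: 27 + 2*sqrt(543) ≈ 73.605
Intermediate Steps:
q(w) = -8*w
s = 5814
l(Q) = 27 (l(Q) = 20 + 7 = 27)
l(q(0 + 0*2)) + sqrt(6*(-607) + s) = 27 + sqrt(6*(-607) + 5814) = 27 + sqrt(-3642 + 5814) = 27 + sqrt(2172) = 27 + 2*sqrt(543)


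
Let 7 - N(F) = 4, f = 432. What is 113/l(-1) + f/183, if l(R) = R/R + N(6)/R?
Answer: -6605/122 ≈ -54.139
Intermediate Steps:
N(F) = 3 (N(F) = 7 - 1*4 = 7 - 4 = 3)
l(R) = 1 + 3/R (l(R) = R/R + 3/R = 1 + 3/R)
113/l(-1) + f/183 = 113/(((3 - 1)/(-1))) + 432/183 = 113/((-1*2)) + 432*(1/183) = 113/(-2) + 144/61 = 113*(-½) + 144/61 = -113/2 + 144/61 = -6605/122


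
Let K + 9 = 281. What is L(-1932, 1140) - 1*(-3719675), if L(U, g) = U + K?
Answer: 3718015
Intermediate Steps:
K = 272 (K = -9 + 281 = 272)
L(U, g) = 272 + U (L(U, g) = U + 272 = 272 + U)
L(-1932, 1140) - 1*(-3719675) = (272 - 1932) - 1*(-3719675) = -1660 + 3719675 = 3718015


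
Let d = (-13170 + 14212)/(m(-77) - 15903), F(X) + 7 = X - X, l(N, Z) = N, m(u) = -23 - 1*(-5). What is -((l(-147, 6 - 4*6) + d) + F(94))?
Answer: 2452876/15921 ≈ 154.07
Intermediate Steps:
m(u) = -18 (m(u) = -23 + 5 = -18)
F(X) = -7 (F(X) = -7 + (X - X) = -7 + 0 = -7)
d = -1042/15921 (d = (-13170 + 14212)/(-18 - 15903) = 1042/(-15921) = 1042*(-1/15921) = -1042/15921 ≈ -0.065448)
-((l(-147, 6 - 4*6) + d) + F(94)) = -((-147 - 1042/15921) - 7) = -(-2341429/15921 - 7) = -1*(-2452876/15921) = 2452876/15921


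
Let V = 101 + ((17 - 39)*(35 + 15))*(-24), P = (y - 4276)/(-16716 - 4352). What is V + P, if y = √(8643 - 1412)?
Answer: 139581836/5267 - √7231/21068 ≈ 26501.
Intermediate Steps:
y = √7231 ≈ 85.035
P = 1069/5267 - √7231/21068 (P = (√7231 - 4276)/(-16716 - 4352) = (-4276 + √7231)/(-21068) = (-4276 + √7231)*(-1/21068) = 1069/5267 - √7231/21068 ≈ 0.19893)
V = 26501 (V = 101 - 22*50*(-24) = 101 - 1100*(-24) = 101 + 26400 = 26501)
V + P = 26501 + (1069/5267 - √7231/21068) = 139581836/5267 - √7231/21068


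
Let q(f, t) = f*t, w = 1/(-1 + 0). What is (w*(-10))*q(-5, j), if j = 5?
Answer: -250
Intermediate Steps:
w = -1 (w = 1/(-1) = -1)
(w*(-10))*q(-5, j) = (-1*(-10))*(-5*5) = 10*(-25) = -250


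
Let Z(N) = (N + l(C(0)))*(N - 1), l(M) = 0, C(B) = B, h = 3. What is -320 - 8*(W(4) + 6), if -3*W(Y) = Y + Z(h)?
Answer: -1024/3 ≈ -341.33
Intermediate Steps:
Z(N) = N*(-1 + N) (Z(N) = (N + 0)*(N - 1) = N*(-1 + N))
W(Y) = -2 - Y/3 (W(Y) = -(Y + 3*(-1 + 3))/3 = -(Y + 3*2)/3 = -(Y + 6)/3 = -(6 + Y)/3 = -2 - Y/3)
-320 - 8*(W(4) + 6) = -320 - 8*((-2 - ⅓*4) + 6) = -320 - 8*((-2 - 4/3) + 6) = -320 - 8*(-10/3 + 6) = -320 - 8*8/3 = -320 - 64/3 = -1024/3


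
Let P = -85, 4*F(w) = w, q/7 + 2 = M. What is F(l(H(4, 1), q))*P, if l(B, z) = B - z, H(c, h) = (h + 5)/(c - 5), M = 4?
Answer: 425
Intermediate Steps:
H(c, h) = (5 + h)/(-5 + c)
q = 14 (q = -14 + 7*4 = -14 + 28 = 14)
F(w) = w/4
F(l(H(4, 1), q))*P = (((5 + 1)/(-5 + 4) - 1*14)/4)*(-85) = ((6/(-1) - 14)/4)*(-85) = ((-1*6 - 14)/4)*(-85) = ((-6 - 14)/4)*(-85) = ((1/4)*(-20))*(-85) = -5*(-85) = 425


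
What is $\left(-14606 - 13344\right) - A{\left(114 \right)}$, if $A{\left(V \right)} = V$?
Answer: $-28064$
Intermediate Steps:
$\left(-14606 - 13344\right) - A{\left(114 \right)} = \left(-14606 - 13344\right) - 114 = -27950 - 114 = -28064$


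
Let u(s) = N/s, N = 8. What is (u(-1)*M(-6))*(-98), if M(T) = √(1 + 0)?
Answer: 784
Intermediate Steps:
M(T) = 1 (M(T) = √1 = 1)
u(s) = 8/s
(u(-1)*M(-6))*(-98) = ((8/(-1))*1)*(-98) = ((8*(-1))*1)*(-98) = -8*1*(-98) = -8*(-98) = 784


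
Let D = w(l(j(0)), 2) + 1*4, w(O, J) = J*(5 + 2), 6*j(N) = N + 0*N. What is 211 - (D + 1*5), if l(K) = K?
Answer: 188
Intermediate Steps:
j(N) = N/6 (j(N) = (N + 0*N)/6 = (N + 0)/6 = N/6)
w(O, J) = 7*J (w(O, J) = J*7 = 7*J)
D = 18 (D = 7*2 + 1*4 = 14 + 4 = 18)
211 - (D + 1*5) = 211 - (18 + 1*5) = 211 - (18 + 5) = 211 - 1*23 = 211 - 23 = 188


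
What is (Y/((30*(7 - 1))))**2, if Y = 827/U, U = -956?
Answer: 683929/29611526400 ≈ 2.3097e-5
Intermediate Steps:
Y = -827/956 (Y = 827/(-956) = 827*(-1/956) = -827/956 ≈ -0.86506)
(Y/((30*(7 - 1))))**2 = (-827*1/(30*(7 - 1))/956)**2 = (-827/(956*(30*6)))**2 = (-827/956/180)**2 = (-827/956*1/180)**2 = (-827/172080)**2 = 683929/29611526400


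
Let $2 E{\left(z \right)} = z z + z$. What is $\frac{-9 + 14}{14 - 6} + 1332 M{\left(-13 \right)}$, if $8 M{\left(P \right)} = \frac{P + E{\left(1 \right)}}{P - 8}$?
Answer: $\frac{5363}{56} \approx 95.768$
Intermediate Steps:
$E{\left(z \right)} = \frac{z}{2} + \frac{z^{2}}{2}$ ($E{\left(z \right)} = \frac{z z + z}{2} = \frac{z^{2} + z}{2} = \frac{z + z^{2}}{2} = \frac{z}{2} + \frac{z^{2}}{2}$)
$M{\left(P \right)} = \frac{1 + P}{8 \left(-8 + P\right)}$ ($M{\left(P \right)} = \frac{\left(P + \frac{1}{2} \cdot 1 \left(1 + 1\right)\right) \frac{1}{P - 8}}{8} = \frac{\left(P + \frac{1}{2} \cdot 1 \cdot 2\right) \frac{1}{-8 + P}}{8} = \frac{\left(P + 1\right) \frac{1}{-8 + P}}{8} = \frac{\left(1 + P\right) \frac{1}{-8 + P}}{8} = \frac{\frac{1}{-8 + P} \left(1 + P\right)}{8} = \frac{1 + P}{8 \left(-8 + P\right)}$)
$\frac{-9 + 14}{14 - 6} + 1332 M{\left(-13 \right)} = \frac{-9 + 14}{14 - 6} + 1332 \frac{1 - 13}{8 \left(-8 - 13\right)} = \frac{5}{8} + 1332 \cdot \frac{1}{8} \frac{1}{-21} \left(-12\right) = 5 \cdot \frac{1}{8} + 1332 \cdot \frac{1}{8} \left(- \frac{1}{21}\right) \left(-12\right) = \frac{5}{8} + 1332 \cdot \frac{1}{14} = \frac{5}{8} + \frac{666}{7} = \frac{5363}{56}$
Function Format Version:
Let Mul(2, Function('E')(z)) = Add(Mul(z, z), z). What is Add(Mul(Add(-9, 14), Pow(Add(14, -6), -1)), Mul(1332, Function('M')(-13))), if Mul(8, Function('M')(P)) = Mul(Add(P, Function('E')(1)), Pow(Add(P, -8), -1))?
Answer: Rational(5363, 56) ≈ 95.768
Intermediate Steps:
Function('E')(z) = Add(Mul(Rational(1, 2), z), Mul(Rational(1, 2), Pow(z, 2))) (Function('E')(z) = Mul(Rational(1, 2), Add(Mul(z, z), z)) = Mul(Rational(1, 2), Add(Pow(z, 2), z)) = Mul(Rational(1, 2), Add(z, Pow(z, 2))) = Add(Mul(Rational(1, 2), z), Mul(Rational(1, 2), Pow(z, 2))))
Function('M')(P) = Mul(Rational(1, 8), Pow(Add(-8, P), -1), Add(1, P)) (Function('M')(P) = Mul(Rational(1, 8), Mul(Add(P, Mul(Rational(1, 2), 1, Add(1, 1))), Pow(Add(P, -8), -1))) = Mul(Rational(1, 8), Mul(Add(P, Mul(Rational(1, 2), 1, 2)), Pow(Add(-8, P), -1))) = Mul(Rational(1, 8), Mul(Add(P, 1), Pow(Add(-8, P), -1))) = Mul(Rational(1, 8), Mul(Add(1, P), Pow(Add(-8, P), -1))) = Mul(Rational(1, 8), Mul(Pow(Add(-8, P), -1), Add(1, P))) = Mul(Rational(1, 8), Pow(Add(-8, P), -1), Add(1, P)))
Add(Mul(Add(-9, 14), Pow(Add(14, -6), -1)), Mul(1332, Function('M')(-13))) = Add(Mul(Add(-9, 14), Pow(Add(14, -6), -1)), Mul(1332, Mul(Rational(1, 8), Pow(Add(-8, -13), -1), Add(1, -13)))) = Add(Mul(5, Pow(8, -1)), Mul(1332, Mul(Rational(1, 8), Pow(-21, -1), -12))) = Add(Mul(5, Rational(1, 8)), Mul(1332, Mul(Rational(1, 8), Rational(-1, 21), -12))) = Add(Rational(5, 8), Mul(1332, Rational(1, 14))) = Add(Rational(5, 8), Rational(666, 7)) = Rational(5363, 56)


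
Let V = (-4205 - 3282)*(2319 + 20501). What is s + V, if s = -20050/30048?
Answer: -2566900590185/15024 ≈ -1.7085e+8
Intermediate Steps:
V = -170853340 (V = -7487*22820 = -170853340)
s = -10025/15024 (s = -20050*1/30048 = -10025/15024 ≈ -0.66727)
s + V = -10025/15024 - 170853340 = -2566900590185/15024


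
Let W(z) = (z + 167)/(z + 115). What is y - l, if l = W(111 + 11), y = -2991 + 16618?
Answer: 3229310/237 ≈ 13626.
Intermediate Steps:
W(z) = (167 + z)/(115 + z)
y = 13627
l = 289/237 (l = (167 + (111 + 11))/(115 + (111 + 11)) = (167 + 122)/(115 + 122) = 289/237 ≈ 1.2194)
y - l = 13627 - 1*289/237 = 13627 - 289/237 = 3229310/237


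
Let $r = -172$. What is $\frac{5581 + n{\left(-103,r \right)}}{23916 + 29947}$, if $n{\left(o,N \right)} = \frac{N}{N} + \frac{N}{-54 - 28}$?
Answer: $\frac{228948}{2208383} \approx 0.10367$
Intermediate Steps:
$n{\left(o,N \right)} = 1 - \frac{N}{82}$ ($n{\left(o,N \right)} = 1 + \frac{N}{-82} = 1 + N \left(- \frac{1}{82}\right) = 1 - \frac{N}{82}$)
$\frac{5581 + n{\left(-103,r \right)}}{23916 + 29947} = \frac{5581 + \left(1 - - \frac{86}{41}\right)}{23916 + 29947} = \frac{5581 + \left(1 + \frac{86}{41}\right)}{53863} = \left(5581 + \frac{127}{41}\right) \frac{1}{53863} = \frac{228948}{41} \cdot \frac{1}{53863} = \frac{228948}{2208383}$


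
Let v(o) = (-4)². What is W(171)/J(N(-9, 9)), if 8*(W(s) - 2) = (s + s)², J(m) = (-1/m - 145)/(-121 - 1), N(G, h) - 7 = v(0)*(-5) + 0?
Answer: 130227985/10584 ≈ 12304.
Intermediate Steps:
v(o) = 16
N(G, h) = -73 (N(G, h) = 7 + (16*(-5) + 0) = 7 + (-80 + 0) = 7 - 80 = -73)
J(m) = 145/122 + 1/(122*m) (J(m) = (-145 - 1/m)/(-122) = (-145 - 1/m)*(-1/122) = 145/122 + 1/(122*m))
W(s) = 2 + s²/2 (W(s) = 2 + (s + s)²/8 = 2 + (2*s)²/8 = 2 + (4*s²)/8 = 2 + s²/2)
W(171)/J(N(-9, 9)) = (2 + (½)*171²)/(((1/122)*(1 + 145*(-73))/(-73))) = (2 + (½)*29241)/(((1/122)*(-1/73)*(1 - 10585))) = (2 + 29241/2)/(((1/122)*(-1/73)*(-10584))) = 29245/(2*(5292/4453)) = (29245/2)*(4453/5292) = 130227985/10584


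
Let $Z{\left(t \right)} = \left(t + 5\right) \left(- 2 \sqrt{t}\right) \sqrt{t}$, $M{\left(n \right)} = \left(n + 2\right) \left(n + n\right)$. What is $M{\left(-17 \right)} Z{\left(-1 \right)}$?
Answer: $4080$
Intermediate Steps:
$M{\left(n \right)} = 2 n \left(2 + n\right)$ ($M{\left(n \right)} = \left(2 + n\right) 2 n = 2 n \left(2 + n\right)$)
$Z{\left(t \right)} = - 2 t \left(5 + t\right)$ ($Z{\left(t \right)} = \left(5 + t\right) \left(- 2 \sqrt{t}\right) \sqrt{t} = - 2 \sqrt{t} \left(5 + t\right) \sqrt{t} = - 2 t \left(5 + t\right)$)
$M{\left(-17 \right)} Z{\left(-1 \right)} = 2 \left(-17\right) \left(2 - 17\right) \left(\left(-2\right) \left(-1\right) \left(5 - 1\right)\right) = 2 \left(-17\right) \left(-15\right) \left(\left(-2\right) \left(-1\right) 4\right) = 510 \cdot 8 = 4080$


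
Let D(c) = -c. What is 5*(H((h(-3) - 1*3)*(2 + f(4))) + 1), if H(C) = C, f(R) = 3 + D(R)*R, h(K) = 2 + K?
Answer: 225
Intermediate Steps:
f(R) = 3 - R² (f(R) = 3 + (-R)*R = 3 - R²)
5*(H((h(-3) - 1*3)*(2 + f(4))) + 1) = 5*(((2 - 3) - 1*3)*(2 + (3 - 1*4²)) + 1) = 5*((-1 - 3)*(2 + (3 - 1*16)) + 1) = 5*(-4*(2 + (3 - 16)) + 1) = 5*(-4*(2 - 13) + 1) = 5*(-4*(-11) + 1) = 5*(44 + 1) = 5*45 = 225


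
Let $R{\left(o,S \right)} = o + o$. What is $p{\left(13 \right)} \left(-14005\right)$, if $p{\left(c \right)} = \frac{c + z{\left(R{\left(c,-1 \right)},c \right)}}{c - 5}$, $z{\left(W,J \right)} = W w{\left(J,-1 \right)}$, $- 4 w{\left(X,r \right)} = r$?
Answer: $- \frac{546195}{16} \approx -34137.0$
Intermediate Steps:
$R{\left(o,S \right)} = 2 o$
$w{\left(X,r \right)} = - \frac{r}{4}$
$z{\left(W,J \right)} = \frac{W}{4}$ ($z{\left(W,J \right)} = W \left(\left(- \frac{1}{4}\right) \left(-1\right)\right) = W \frac{1}{4} = \frac{W}{4}$)
$p{\left(c \right)} = \frac{3 c}{2 \left(-5 + c\right)}$ ($p{\left(c \right)} = \frac{c + \frac{2 c}{4}}{c - 5} = \frac{c + \frac{c}{2}}{-5 + c} = \frac{\frac{3}{2} c}{-5 + c} = \frac{3 c}{2 \left(-5 + c\right)}$)
$p{\left(13 \right)} \left(-14005\right) = \frac{3}{2} \cdot 13 \frac{1}{-5 + 13} \left(-14005\right) = \frac{3}{2} \cdot 13 \cdot \frac{1}{8} \left(-14005\right) = \frac{39}{16} \left(-14005\right) = - \frac{546195}{16}$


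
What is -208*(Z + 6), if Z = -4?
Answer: -416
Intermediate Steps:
-208*(Z + 6) = -208*(-4 + 6) = -208*2 = -104*4 = -416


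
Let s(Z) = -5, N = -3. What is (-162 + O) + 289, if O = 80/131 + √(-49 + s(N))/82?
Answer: 16717/131 + 3*I*√6/82 ≈ 127.61 + 0.089615*I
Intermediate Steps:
O = 80/131 + 3*I*√6/82 (O = 80/131 + √(-49 - 5)/82 = 80*(1/131) + √(-54)*(1/82) = 80/131 + (3*I*√6)*(1/82) = 80/131 + 3*I*√6/82 ≈ 0.61069 + 0.089615*I)
(-162 + O) + 289 = (-162 + (80/131 + 3*I*√6/82)) + 289 = (-21142/131 + 3*I*√6/82) + 289 = 16717/131 + 3*I*√6/82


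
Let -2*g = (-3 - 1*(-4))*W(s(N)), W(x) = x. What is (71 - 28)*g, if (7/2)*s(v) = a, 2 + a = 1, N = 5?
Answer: 43/7 ≈ 6.1429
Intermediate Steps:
a = -1 (a = -2 + 1 = -1)
s(v) = -2/7 (s(v) = (2/7)*(-1) = -2/7)
g = ⅐ (g = -(-3 - 1*(-4))*(-2)/(2*7) = -(-3 + 4)*(-2)/(2*7) = -(-2)/(2*7) = -½*(-2/7) = ⅐ ≈ 0.14286)
(71 - 28)*g = (71 - 28)*(⅐) = 43*(⅐) = 43/7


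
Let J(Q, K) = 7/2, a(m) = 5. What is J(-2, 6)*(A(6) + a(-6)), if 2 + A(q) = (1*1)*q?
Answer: 63/2 ≈ 31.500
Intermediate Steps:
J(Q, K) = 7/2 (J(Q, K) = 7*(1/2) = 7/2)
A(q) = -2 + q (A(q) = -2 + (1*1)*q = -2 + 1*q = -2 + q)
J(-2, 6)*(A(6) + a(-6)) = 7*((-2 + 6) + 5)/2 = 7*(4 + 5)/2 = (7/2)*9 = 63/2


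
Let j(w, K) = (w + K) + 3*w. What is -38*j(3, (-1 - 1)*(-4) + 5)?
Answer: -950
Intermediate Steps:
j(w, K) = K + 4*w (j(w, K) = (K + w) + 3*w = K + 4*w)
-38*j(3, (-1 - 1)*(-4) + 5) = -38*(((-1 - 1)*(-4) + 5) + 4*3) = -38*((-2*(-4) + 5) + 12) = -38*((8 + 5) + 12) = -38*(13 + 12) = -38*25 = -950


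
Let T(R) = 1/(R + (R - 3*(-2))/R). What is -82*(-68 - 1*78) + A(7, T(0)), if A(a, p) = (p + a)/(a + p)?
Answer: 11973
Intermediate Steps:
T(R) = 1/(R + (6 + R)/R) (T(R) = 1/(R + (R + 6)/R) = 1/(R + (6 + R)/R))
A(a, p) = 1 (A(a, p) = (a + p)/(a + p) = 1)
-82*(-68 - 1*78) + A(7, T(0)) = -82*(-68 - 1*78) + 1 = -82*(-68 - 78) + 1 = -82*(-146) + 1 = 11972 + 1 = 11973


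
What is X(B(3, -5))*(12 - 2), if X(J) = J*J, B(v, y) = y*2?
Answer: 1000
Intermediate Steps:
B(v, y) = 2*y
X(J) = J²
X(B(3, -5))*(12 - 2) = (2*(-5))²*(12 - 2) = (-10)²*10 = 100*10 = 1000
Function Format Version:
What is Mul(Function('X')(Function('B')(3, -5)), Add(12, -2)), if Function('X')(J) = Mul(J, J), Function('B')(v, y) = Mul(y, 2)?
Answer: 1000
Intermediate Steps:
Function('B')(v, y) = Mul(2, y)
Function('X')(J) = Pow(J, 2)
Mul(Function('X')(Function('B')(3, -5)), Add(12, -2)) = Mul(Pow(Mul(2, -5), 2), Add(12, -2)) = Mul(Pow(-10, 2), 10) = Mul(100, 10) = 1000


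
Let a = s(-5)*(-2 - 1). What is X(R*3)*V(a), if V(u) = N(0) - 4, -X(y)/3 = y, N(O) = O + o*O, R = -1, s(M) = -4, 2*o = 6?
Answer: -36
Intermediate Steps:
o = 3 (o = (½)*6 = 3)
N(O) = 4*O (N(O) = O + 3*O = 4*O)
X(y) = -3*y
a = 12 (a = -4*(-2 - 1) = -4*(-3) = 12)
V(u) = -4 (V(u) = 4*0 - 4 = 0 - 4 = -4)
X(R*3)*V(a) = -(-3)*3*(-4) = -3*(-3)*(-4) = 9*(-4) = -36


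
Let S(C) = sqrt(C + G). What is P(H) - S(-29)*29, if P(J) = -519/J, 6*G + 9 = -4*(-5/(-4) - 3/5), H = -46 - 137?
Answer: 173/61 - 116*I*sqrt(435)/15 ≈ 2.8361 - 161.29*I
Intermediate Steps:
H = -183
G = -29/15 (G = -3/2 + (-4*(-5/(-4) - 3/5))/6 = -3/2 + (-4*(-5*(-1/4) - 3*1/5))/6 = -3/2 + (-4*(5/4 - 3/5))/6 = -3/2 + (-4*13/20)/6 = -3/2 + (1/6)*(-13/5) = -3/2 - 13/30 = -29/15 ≈ -1.9333)
S(C) = sqrt(-29/15 + C) (S(C) = sqrt(C - 29/15) = sqrt(-29/15 + C))
P(H) - S(-29)*29 = -519/(-183) - sqrt(-435 + 225*(-29))/15*29 = -519*(-1/183) - sqrt(-435 - 6525)/15*29 = 173/61 - sqrt(-6960)/15*29 = 173/61 - (4*I*sqrt(435))/15*29 = 173/61 - 4*I*sqrt(435)/15*29 = 173/61 - 116*I*sqrt(435)/15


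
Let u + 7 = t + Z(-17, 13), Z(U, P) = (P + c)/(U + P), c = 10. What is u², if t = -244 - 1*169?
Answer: 2900209/16 ≈ 1.8126e+5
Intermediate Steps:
t = -413 (t = -244 - 169 = -413)
Z(U, P) = (10 + P)/(P + U) (Z(U, P) = (P + 10)/(U + P) = (10 + P)/(P + U))
u = -1703/4 (u = -7 + (-413 + (10 + 13)/(13 - 17)) = -7 + (-413 + 23/(-4)) = -7 + (-413 - ¼*23) = -7 + (-413 - 23/4) = -7 - 1675/4 = -1703/4 ≈ -425.75)
u² = (-1703/4)² = 2900209/16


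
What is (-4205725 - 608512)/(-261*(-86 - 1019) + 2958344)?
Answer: -4814237/3246749 ≈ -1.4828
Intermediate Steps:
(-4205725 - 608512)/(-261*(-86 - 1019) + 2958344) = -4814237/(-261*(-1105) + 2958344) = -4814237/(288405 + 2958344) = -4814237/3246749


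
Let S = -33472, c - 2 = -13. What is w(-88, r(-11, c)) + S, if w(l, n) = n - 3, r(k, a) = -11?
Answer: -33486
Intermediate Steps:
c = -11 (c = 2 - 13 = -11)
w(l, n) = -3 + n
w(-88, r(-11, c)) + S = (-3 - 11) - 33472 = -14 - 33472 = -33486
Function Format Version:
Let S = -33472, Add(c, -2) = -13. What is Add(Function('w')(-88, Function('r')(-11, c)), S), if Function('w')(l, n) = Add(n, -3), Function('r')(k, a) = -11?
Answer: -33486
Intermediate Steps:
c = -11 (c = Add(2, -13) = -11)
Function('w')(l, n) = Add(-3, n)
Add(Function('w')(-88, Function('r')(-11, c)), S) = Add(Add(-3, -11), -33472) = Add(-14, -33472) = -33486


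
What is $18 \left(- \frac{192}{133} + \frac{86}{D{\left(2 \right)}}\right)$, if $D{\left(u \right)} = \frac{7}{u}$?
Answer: $\frac{55368}{133} \approx 416.3$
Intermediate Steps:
$18 \left(- \frac{192}{133} + \frac{86}{D{\left(2 \right)}}\right) = 18 \left(- \frac{192}{133} + \frac{86}{7 \cdot \frac{1}{2}}\right) = 18 \left(\left(-192\right) \frac{1}{133} + \frac{86}{7 \cdot \frac{1}{2}}\right) = 18 \left(- \frac{192}{133} + \frac{86}{\frac{7}{2}}\right) = 18 \left(- \frac{192}{133} + 86 \cdot \frac{2}{7}\right) = 18 \left(- \frac{192}{133} + \frac{172}{7}\right) = 18 \cdot \frac{3076}{133} = \frac{55368}{133}$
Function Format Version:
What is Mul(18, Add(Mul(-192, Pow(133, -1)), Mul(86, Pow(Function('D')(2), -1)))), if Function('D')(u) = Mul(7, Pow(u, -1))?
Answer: Rational(55368, 133) ≈ 416.30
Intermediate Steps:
Mul(18, Add(Mul(-192, Pow(133, -1)), Mul(86, Pow(Function('D')(2), -1)))) = Mul(18, Add(Mul(-192, Pow(133, -1)), Mul(86, Pow(Mul(7, Pow(2, -1)), -1)))) = Mul(18, Add(Mul(-192, Rational(1, 133)), Mul(86, Pow(Mul(7, Rational(1, 2)), -1)))) = Mul(18, Add(Rational(-192, 133), Mul(86, Pow(Rational(7, 2), -1)))) = Mul(18, Add(Rational(-192, 133), Mul(86, Rational(2, 7)))) = Mul(18, Add(Rational(-192, 133), Rational(172, 7))) = Mul(18, Rational(3076, 133)) = Rational(55368, 133)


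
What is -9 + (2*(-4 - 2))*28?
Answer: -345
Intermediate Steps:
-9 + (2*(-4 - 2))*28 = -9 + (2*(-6))*28 = -9 - 12*28 = -9 - 336 = -345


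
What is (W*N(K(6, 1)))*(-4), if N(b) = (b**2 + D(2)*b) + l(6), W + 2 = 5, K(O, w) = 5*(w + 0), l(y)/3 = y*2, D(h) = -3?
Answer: -552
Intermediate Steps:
l(y) = 6*y (l(y) = 3*(y*2) = 3*(2*y) = 6*y)
K(O, w) = 5*w
W = 3 (W = -2 + 5 = 3)
N(b) = 36 + b**2 - 3*b (N(b) = (b**2 - 3*b) + 6*6 = (b**2 - 3*b) + 36 = 36 + b**2 - 3*b)
(W*N(K(6, 1)))*(-4) = (3*(36 + (5*1)**2 - 15))*(-4) = (3*(36 + 5**2 - 3*5))*(-4) = (3*(36 + 25 - 15))*(-4) = (3*46)*(-4) = 138*(-4) = -552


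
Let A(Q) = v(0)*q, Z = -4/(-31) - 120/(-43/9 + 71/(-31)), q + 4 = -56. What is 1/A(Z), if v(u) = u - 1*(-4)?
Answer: -1/240 ≈ -0.0041667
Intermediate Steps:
v(u) = 4 + u (v(u) = u + 4 = 4 + u)
q = -60 (q = -4 - 56 = -60)
Z = 261442/15283 (Z = -4*(-1/31) - 120/(-43*⅑ + 71*(-1/31)) = 4/31 - 120/(-43/9 - 71/31) = 4/31 - 120/(-1972/279) = 4/31 - 120*(-279/1972) = 4/31 + 8370/493 = 261442/15283 ≈ 17.107)
A(Q) = -240 (A(Q) = (4 + 0)*(-60) = 4*(-60) = -240)
1/A(Z) = 1/(-240) = -1/240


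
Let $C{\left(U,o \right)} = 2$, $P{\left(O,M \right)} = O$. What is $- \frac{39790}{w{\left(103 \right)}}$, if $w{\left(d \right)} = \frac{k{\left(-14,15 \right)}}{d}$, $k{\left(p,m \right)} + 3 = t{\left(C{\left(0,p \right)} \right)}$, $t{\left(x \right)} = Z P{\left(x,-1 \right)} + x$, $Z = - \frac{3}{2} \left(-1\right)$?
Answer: $-2049185$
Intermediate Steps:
$Z = \frac{3}{2}$ ($Z = \left(-3\right) \frac{1}{2} \left(-1\right) = \left(- \frac{3}{2}\right) \left(-1\right) = \frac{3}{2} \approx 1.5$)
$t{\left(x \right)} = \frac{5 x}{2}$ ($t{\left(x \right)} = \frac{3 x}{2} + x = \frac{5 x}{2}$)
$k{\left(p,m \right)} = 2$ ($k{\left(p,m \right)} = -3 + \frac{5}{2} \cdot 2 = -3 + 5 = 2$)
$w{\left(d \right)} = \frac{2}{d}$
$- \frac{39790}{w{\left(103 \right)}} = - \frac{39790}{2 \cdot \frac{1}{103}} = - \frac{39790}{\frac{2}{103}} = \left(-39790\right) \frac{103}{2} = -2049185$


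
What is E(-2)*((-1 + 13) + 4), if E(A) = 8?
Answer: 128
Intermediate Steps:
E(-2)*((-1 + 13) + 4) = 8*((-1 + 13) + 4) = 8*(12 + 4) = 8*16 = 128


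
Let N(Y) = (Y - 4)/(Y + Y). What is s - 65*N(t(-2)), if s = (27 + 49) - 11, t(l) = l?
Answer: -65/2 ≈ -32.500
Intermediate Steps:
N(Y) = (-4 + Y)/(2*Y) (N(Y) = (-4 + Y)/((2*Y)) = (-4 + Y)*(1/(2*Y)) = (-4 + Y)/(2*Y))
s = 65 (s = 76 - 11 = 65)
s - 65*N(t(-2)) = 65 - 65*(-4 - 2)/(2*(-2)) = 65 - 65*(-1)*(-6)/(2*2) = 65 - 65*3/2 = 65 - 195/2 = -65/2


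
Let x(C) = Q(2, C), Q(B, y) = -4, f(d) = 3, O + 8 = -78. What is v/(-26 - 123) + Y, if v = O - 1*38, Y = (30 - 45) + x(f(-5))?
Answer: -2707/149 ≈ -18.168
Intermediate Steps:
O = -86 (O = -8 - 78 = -86)
x(C) = -4
Y = -19 (Y = (30 - 45) - 4 = -15 - 4 = -19)
v = -124 (v = -86 - 1*38 = -86 - 38 = -124)
v/(-26 - 123) + Y = -124/(-26 - 123) - 19 = -124/(-149) - 19 = -124*(-1/149) - 19 = 124/149 - 19 = -2707/149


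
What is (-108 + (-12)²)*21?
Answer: 756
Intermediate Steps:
(-108 + (-12)²)*21 = (-108 + 144)*21 = 36*21 = 756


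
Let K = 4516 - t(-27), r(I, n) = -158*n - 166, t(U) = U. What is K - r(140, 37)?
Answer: 10555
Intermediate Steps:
r(I, n) = -166 - 158*n
K = 4543 (K = 4516 - 1*(-27) = 4516 + 27 = 4543)
K - r(140, 37) = 4543 - (-166 - 158*37) = 4543 - (-166 - 5846) = 4543 - 1*(-6012) = 4543 + 6012 = 10555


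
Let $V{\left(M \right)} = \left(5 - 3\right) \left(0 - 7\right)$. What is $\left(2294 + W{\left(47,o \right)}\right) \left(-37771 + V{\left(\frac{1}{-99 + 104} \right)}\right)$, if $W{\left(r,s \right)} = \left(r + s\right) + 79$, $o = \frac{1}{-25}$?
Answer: $- \frac{457190943}{5} \approx -9.1438 \cdot 10^{7}$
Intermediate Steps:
$o = - \frac{1}{25} \approx -0.04$
$W{\left(r,s \right)} = 79 + r + s$
$V{\left(M \right)} = -14$ ($V{\left(M \right)} = \left(5 - 3\right) \left(-7\right) = 2 \left(-7\right) = -14$)
$\left(2294 + W{\left(47,o \right)}\right) \left(-37771 + V{\left(\frac{1}{-99 + 104} \right)}\right) = \left(2294 + \left(79 + 47 - \frac{1}{25}\right)\right) \left(-37771 - 14\right) = \left(2294 + \frac{3149}{25}\right) \left(-37785\right) = \frac{60499}{25} \left(-37785\right) = - \frac{457190943}{5}$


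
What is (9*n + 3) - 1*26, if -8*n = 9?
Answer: -265/8 ≈ -33.125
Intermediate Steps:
n = -9/8 (n = -1/8*9 = -9/8 ≈ -1.1250)
(9*n + 3) - 1*26 = (9*(-9/8) + 3) - 1*26 = (-81/8 + 3) - 26 = -57/8 - 26 = -265/8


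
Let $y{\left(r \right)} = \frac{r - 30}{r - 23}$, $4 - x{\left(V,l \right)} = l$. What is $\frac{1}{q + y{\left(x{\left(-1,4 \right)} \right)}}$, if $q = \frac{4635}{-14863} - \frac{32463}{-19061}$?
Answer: $\frac{6515983789}{17564555472} \approx 0.37097$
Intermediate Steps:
$x{\left(V,l \right)} = 4 - l$
$y{\left(r \right)} = \frac{-30 + r}{-23 + r}$
$q = \frac{394149834}{283303643}$ ($q = 4635 \left(- \frac{1}{14863}\right) - - \frac{32463}{19061} = - \frac{4635}{14863} + \frac{32463}{19061} = \frac{394149834}{283303643} \approx 1.3913$)
$\frac{1}{q + y{\left(x{\left(-1,4 \right)} \right)}} = \frac{1}{\frac{394149834}{283303643} + \frac{-30 + \left(4 - 4\right)}{-23 + \left(4 - 4\right)}} = \frac{1}{\frac{394149834}{283303643} + \frac{-30 + 0}{-23 + 0}} = \frac{1}{\frac{394149834}{283303643} + \frac{1}{-23} \left(-30\right)} = \frac{1}{\frac{394149834}{283303643} - - \frac{30}{23}} = \frac{1}{\frac{394149834}{283303643} + \frac{30}{23}} = \frac{1}{\frac{17564555472}{6515983789}} = \frac{6515983789}{17564555472}$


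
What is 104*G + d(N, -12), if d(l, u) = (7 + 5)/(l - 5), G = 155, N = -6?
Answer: 177308/11 ≈ 16119.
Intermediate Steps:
d(l, u) = 12/(-5 + l)
104*G + d(N, -12) = 104*155 + 12/(-5 - 6) = 16120 + 12/(-11) = 16120 + 12*(-1/11) = 16120 - 12/11 = 177308/11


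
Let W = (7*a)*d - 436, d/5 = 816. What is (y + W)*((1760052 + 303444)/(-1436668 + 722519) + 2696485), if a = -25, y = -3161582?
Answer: -7464009113152693842/714149 ≈ -1.0452e+13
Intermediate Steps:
d = 4080 (d = 5*816 = 4080)
W = -714436 (W = (7*(-25))*4080 - 436 = -175*4080 - 436 = -714000 - 436 = -714436)
(y + W)*((1760052 + 303444)/(-1436668 + 722519) + 2696485) = (-3161582 - 714436)*((1760052 + 303444)/(-1436668 + 722519) + 2696485) = -3876018*(2063496/(-714149) + 2696485) = -3876018*(2063496*(-1/714149) + 2696485) = -3876018*(-2063496/714149 + 2696485) = -3876018*1925690002769/714149 = -7464009113152693842/714149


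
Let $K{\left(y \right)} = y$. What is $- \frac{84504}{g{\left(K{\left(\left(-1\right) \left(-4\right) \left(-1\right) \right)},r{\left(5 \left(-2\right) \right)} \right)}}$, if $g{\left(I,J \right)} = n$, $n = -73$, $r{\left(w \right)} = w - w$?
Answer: $\frac{84504}{73} \approx 1157.6$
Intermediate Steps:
$r{\left(w \right)} = 0$
$g{\left(I,J \right)} = -73$
$- \frac{84504}{g{\left(K{\left(\left(-1\right) \left(-4\right) \left(-1\right) \right)},r{\left(5 \left(-2\right) \right)} \right)}} = - \frac{84504}{-73} = \left(-84504\right) \left(- \frac{1}{73}\right) = \frac{84504}{73}$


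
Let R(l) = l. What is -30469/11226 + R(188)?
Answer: 2080019/11226 ≈ 185.29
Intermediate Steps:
-30469/11226 + R(188) = -30469/11226 + 188 = 2080019/11226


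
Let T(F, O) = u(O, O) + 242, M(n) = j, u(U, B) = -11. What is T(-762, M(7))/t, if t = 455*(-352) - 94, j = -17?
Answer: -77/53418 ≈ -0.0014415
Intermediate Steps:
M(n) = -17
T(F, O) = 231 (T(F, O) = -11 + 242 = 231)
t = -160254 (t = -160160 - 94 = -160254)
T(-762, M(7))/t = 231/(-160254) = 231*(-1/160254) = -77/53418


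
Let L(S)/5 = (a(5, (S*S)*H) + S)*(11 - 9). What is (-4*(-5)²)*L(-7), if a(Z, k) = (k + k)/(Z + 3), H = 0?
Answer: 7000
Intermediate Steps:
a(Z, k) = 2*k/(3 + Z) (a(Z, k) = (2*k)/(3 + Z) = 2*k/(3 + Z))
L(S) = 10*S (L(S) = 5*((2*((S*S)*0)/(3 + 5) + S)*(11 - 9)) = 5*((2*(S²*0)/8 + S)*2) = 5*((2*0*(⅛) + S)*2) = 5*((0 + S)*2) = 5*(S*2) = 5*(2*S) = 10*S)
(-4*(-5)²)*L(-7) = (-4*(-5)²)*(10*(-7)) = -4*25*(-70) = -100*(-70) = 7000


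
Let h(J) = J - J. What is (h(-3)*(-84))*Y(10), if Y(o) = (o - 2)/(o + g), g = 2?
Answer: 0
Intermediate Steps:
Y(o) = (-2 + o)/(2 + o) (Y(o) = (o - 2)/(o + 2) = (-2 + o)/(2 + o))
h(J) = 0
(h(-3)*(-84))*Y(10) = (0*(-84))*((-2 + 10)/(2 + 10)) = 0*(8/12) = 0*((1/12)*8) = 0*(⅔) = 0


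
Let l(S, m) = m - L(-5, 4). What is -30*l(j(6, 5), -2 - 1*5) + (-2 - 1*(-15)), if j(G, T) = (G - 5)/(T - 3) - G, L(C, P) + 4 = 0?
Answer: 103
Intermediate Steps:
L(C, P) = -4 (L(C, P) = -4 + 0 = -4)
j(G, T) = -G + (-5 + G)/(-3 + T) (j(G, T) = (-5 + G)/(-3 + T) - G = -G + (-5 + G)/(-3 + T))
l(S, m) = 4 + m (l(S, m) = m - 1*(-4) = m + 4 = 4 + m)
-30*l(j(6, 5), -2 - 1*5) + (-2 - 1*(-15)) = -30*(4 + (-2 - 1*5)) + (-2 - 1*(-15)) = -30*(4 + (-2 - 5)) + (-2 + 15) = -30*(4 - 7) + 13 = -30*(-3) + 13 = 90 + 13 = 103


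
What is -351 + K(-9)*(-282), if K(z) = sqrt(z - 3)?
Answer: -351 - 564*I*sqrt(3) ≈ -351.0 - 976.88*I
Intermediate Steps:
K(z) = sqrt(-3 + z)
-351 + K(-9)*(-282) = -351 + sqrt(-3 - 9)*(-282) = -351 + sqrt(-12)*(-282) = -351 + (2*I*sqrt(3))*(-282) = -351 - 564*I*sqrt(3)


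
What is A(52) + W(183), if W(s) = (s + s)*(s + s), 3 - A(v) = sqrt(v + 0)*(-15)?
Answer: 133959 + 30*sqrt(13) ≈ 1.3407e+5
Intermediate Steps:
A(v) = 3 + 15*sqrt(v) (A(v) = 3 - sqrt(v + 0)*(-15) = 3 - sqrt(v)*(-15) = 3 - (-15)*sqrt(v) = 3 + 15*sqrt(v))
W(s) = 4*s**2 (W(s) = (2*s)*(2*s) = 4*s**2)
A(52) + W(183) = (3 + 15*sqrt(52)) + 4*183**2 = (3 + 15*(2*sqrt(13))) + 4*33489 = (3 + 30*sqrt(13)) + 133956 = 133959 + 30*sqrt(13)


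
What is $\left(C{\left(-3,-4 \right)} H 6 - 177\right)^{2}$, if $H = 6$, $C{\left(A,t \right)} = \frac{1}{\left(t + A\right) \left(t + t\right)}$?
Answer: $\frac{6095961}{196} \approx 31102.0$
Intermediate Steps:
$C{\left(A,t \right)} = \frac{1}{2 t \left(A + t\right)}$ ($C{\left(A,t \right)} = \frac{1}{\left(A + t\right) 2 t} = \frac{1}{2 t \left(A + t\right)}$)
$\left(C{\left(-3,-4 \right)} H 6 - 177\right)^{2} = \left(\frac{1}{2 \left(-4\right) \left(-3 - 4\right)} 6 \cdot 6 - 177\right)^{2} = \left(\frac{1}{2} \left(- \frac{1}{4}\right) \frac{1}{-7} \cdot 6 \cdot 6 - 177\right)^{2} = \left(\frac{1}{2} \left(- \frac{1}{4}\right) \left(- \frac{1}{7}\right) 6 \cdot 6 - 177\right)^{2} = \left(\frac{1}{56} \cdot 6 \cdot 6 - 177\right)^{2} = \left(\frac{3}{28} \cdot 6 - 177\right)^{2} = \left(\frac{9}{14} - 177\right)^{2} = \left(- \frac{2469}{14}\right)^{2} = \frac{6095961}{196}$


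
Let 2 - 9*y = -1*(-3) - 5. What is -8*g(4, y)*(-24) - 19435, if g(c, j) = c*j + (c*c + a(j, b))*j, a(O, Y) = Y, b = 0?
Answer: -53185/3 ≈ -17728.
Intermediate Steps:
y = 4/9 (y = 2/9 - (-1*(-3) - 5)/9 = 2/9 - (3 - 5)/9 = 2/9 - ⅑*(-2) = 2/9 + 2/9 = 4/9 ≈ 0.44444)
g(c, j) = c*j + j*c² (g(c, j) = c*j + (c*c + 0)*j = c*j + (c² + 0)*j = c*j + c²*j = c*j + j*c²)
-8*g(4, y)*(-24) - 19435 = -32*4*(1 + 4)/9*(-24) - 19435 = -32*4*5/9*(-24) - 19435 = -8*80/9*(-24) - 19435 = -640/9*(-24) - 19435 = 5120/3 - 19435 = -53185/3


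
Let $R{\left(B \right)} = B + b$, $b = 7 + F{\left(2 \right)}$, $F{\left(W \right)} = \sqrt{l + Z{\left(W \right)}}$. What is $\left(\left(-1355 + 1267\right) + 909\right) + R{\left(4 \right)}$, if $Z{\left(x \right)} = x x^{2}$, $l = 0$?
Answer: $832 + 2 \sqrt{2} \approx 834.83$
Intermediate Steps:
$Z{\left(x \right)} = x^{3}$
$F{\left(W \right)} = \sqrt{W^{3}}$ ($F{\left(W \right)} = \sqrt{0 + W^{3}} = \sqrt{W^{3}}$)
$b = 7 + 2 \sqrt{2}$ ($b = 7 + \sqrt{2^{3}} = 7 + \sqrt{8} = 7 + 2 \sqrt{2} \approx 9.8284$)
$R{\left(B \right)} = 7 + B + 2 \sqrt{2}$ ($R{\left(B \right)} = B + \left(7 + 2 \sqrt{2}\right) = 7 + B + 2 \sqrt{2}$)
$\left(\left(-1355 + 1267\right) + 909\right) + R{\left(4 \right)} = \left(\left(-1355 + 1267\right) + 909\right) + \left(7 + 4 + 2 \sqrt{2}\right) = \left(-88 + 909\right) + \left(11 + 2 \sqrt{2}\right) = 821 + \left(11 + 2 \sqrt{2}\right) = 832 + 2 \sqrt{2}$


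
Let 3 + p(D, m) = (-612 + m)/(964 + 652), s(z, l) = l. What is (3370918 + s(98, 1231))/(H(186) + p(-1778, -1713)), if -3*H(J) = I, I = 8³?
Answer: -16348178352/848911 ≈ -19258.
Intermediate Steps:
I = 512
H(J) = -512/3 (H(J) = -⅓*512 = -512/3)
p(D, m) = -1365/404 + m/1616 (p(D, m) = -3 + (-612 + m)/(964 + 652) = -3 + (-612 + m)/1616 = -3 + (-612 + m)*(1/1616) = -3 + (-153/404 + m/1616) = -1365/404 + m/1616)
(3370918 + s(98, 1231))/(H(186) + p(-1778, -1713)) = (3370918 + 1231)/(-512/3 + (-1365/404 + (1/1616)*(-1713))) = 3372149/(-512/3 + (-1365/404 - 1713/1616)) = 3372149/(-512/3 - 7173/1616) = 3372149/(-848911/4848) = 3372149*(-4848/848911) = -16348178352/848911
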